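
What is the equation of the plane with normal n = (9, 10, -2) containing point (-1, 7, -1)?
d = n·P = (9)(-1) + (10)(7) + (-2)(-1) = 63
Plane: 9x + 10y - 2z = 63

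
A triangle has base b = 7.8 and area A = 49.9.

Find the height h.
A = ½bh  →  h = 2A/b
h = 2·49.9/7.8 = 12.79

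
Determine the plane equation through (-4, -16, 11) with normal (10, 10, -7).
d = n·P = (10)(-4) + (10)(-16) + (-7)(11) = -277
Plane: 10x + 10y - 7z = -277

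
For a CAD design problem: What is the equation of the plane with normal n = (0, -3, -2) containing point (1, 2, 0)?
d = n·P = (0)(1) + (-3)(2) + (-2)(0) = -6
Plane: -3y - 2z = -6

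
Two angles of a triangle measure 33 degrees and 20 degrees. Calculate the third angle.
Sum of angles in a triangle = 180 degrees
Third angle = 180 - 33 - 20
Third angle = 127 degrees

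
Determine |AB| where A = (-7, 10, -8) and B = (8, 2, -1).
d = √[(15)² + (-8)² + (7)²] = √338 = 18.38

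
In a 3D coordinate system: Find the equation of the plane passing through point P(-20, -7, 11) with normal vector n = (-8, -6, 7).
d = n·P = (-8)(-20) + (-6)(-7) + (7)(11) = 279
Plane: -8x - 6y + 7z = 279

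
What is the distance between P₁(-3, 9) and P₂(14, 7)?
Using the distance formula: d = sqrt((x₂-x₁)² + (y₂-y₁)²)
dx = 14 - (-3) = 17
dy = 7 - 9 = -2
d = sqrt(17² + (-2)²) = sqrt(289 + 4) = sqrt(293) = 17.12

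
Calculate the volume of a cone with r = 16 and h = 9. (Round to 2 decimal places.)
Volume = (1/3) * pi * r² * h
Volume = (1/3) * pi * 16² * 9
Volume = (1/3) * pi * 256 * 9
Volume = (1/3) * pi * 2304
Volume = 2412.74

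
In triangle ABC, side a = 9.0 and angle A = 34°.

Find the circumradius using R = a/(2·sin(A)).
R = a/(2·sin(A)) = 9.0/(2·sin(34°))
R = 9.0/(2·0.559193) = 9.0/1.118386 = 8.047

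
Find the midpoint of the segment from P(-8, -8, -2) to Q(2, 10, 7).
Midpoint = ((-8+2)/2, (-8+10)/2, (-2+7)/2) = (-3, 1, 2.5)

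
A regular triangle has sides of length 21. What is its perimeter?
Perimeter = number of sides * side length
Perimeter = 3 * 21
Perimeter = 63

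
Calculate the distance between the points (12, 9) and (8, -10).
Using the distance formula: d = sqrt((x₂-x₁)² + (y₂-y₁)²)
dx = 8 - 12 = -4
dy = (-10) - 9 = -19
d = sqrt((-4)² + (-19)²) = sqrt(16 + 361) = sqrt(377) = 19.42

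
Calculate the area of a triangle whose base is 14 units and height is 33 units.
Area = (1/2) * base * height
Area = (1/2) * 14 * 33
Area = 231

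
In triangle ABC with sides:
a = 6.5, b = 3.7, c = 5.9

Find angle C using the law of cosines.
cos(C) = (a² + b² - c²)/(2ab)
cos(C) = (6.5² + 3.7² - 5.9²)/(2·6.5·3.7) = 21.13/48.1 = 0.439293
C = arccos(0.439293) = 63.94°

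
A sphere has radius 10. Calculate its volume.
Volume = (4/3) * pi * r³
Volume = (4/3) * pi * 10³
Volume = (4/3) * pi * 1000
Volume = 4188.79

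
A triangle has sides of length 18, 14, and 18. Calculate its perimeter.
Perimeter = sum of all sides
Perimeter = 18 + 14 + 18
Perimeter = 50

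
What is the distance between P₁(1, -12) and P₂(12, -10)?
Using the distance formula: d = sqrt((x₂-x₁)² + (y₂-y₁)²)
dx = 12 - 1 = 11
dy = (-10) - (-12) = 2
d = sqrt(11² + 2²) = sqrt(121 + 4) = sqrt(125) = 11.18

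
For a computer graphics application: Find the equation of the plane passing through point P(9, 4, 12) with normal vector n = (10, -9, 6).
d = n·P = (10)(9) + (-9)(4) + (6)(12) = 126
Plane: 10x - 9y + 6z = 126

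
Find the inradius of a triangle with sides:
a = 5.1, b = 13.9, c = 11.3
s = (a+b+c)/2 = (5.1+13.9+11.3)/2 = 15.15
Area = √(s(s-a)(s-b)(s-c)) = √(15.15·10.05·1.25·3.85) = 27.0692
r = Area/s = 27.0692/15.15 = 1.787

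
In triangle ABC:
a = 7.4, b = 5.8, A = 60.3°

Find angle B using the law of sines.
sin(B)/b = sin(A)/a
sin(B) = b·sin(A)/a = 5.8·sin(60.3°)/7.4 = 0.680819
B = arcsin(0.680819) = 42.91°  (b ≤ a, so B ≤ A and the acute solution is unique)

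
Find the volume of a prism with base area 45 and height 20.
Volume = base area * height
Volume = 45 * 20
Volume = 900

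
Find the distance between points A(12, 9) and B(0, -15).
Using the distance formula: d = sqrt((x₂-x₁)² + (y₂-y₁)²)
dx = 0 - 12 = -12
dy = (-15) - 9 = -24
d = sqrt((-12)² + (-24)²) = sqrt(144 + 576) = sqrt(720) = 26.83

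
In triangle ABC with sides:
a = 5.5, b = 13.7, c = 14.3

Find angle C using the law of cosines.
cos(C) = (a² + b² - c²)/(2ab)
cos(C) = (5.5² + 13.7² - 14.3²)/(2·5.5·13.7) = 13.45/150.7 = 0.089250
C = arccos(0.089250) = 84.88°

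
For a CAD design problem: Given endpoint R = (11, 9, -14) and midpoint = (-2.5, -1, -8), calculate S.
S = (2×(-2.5) - 11, 2×(-1) - 9, 2×(-8) - (-14)) = (-16, -11, -2)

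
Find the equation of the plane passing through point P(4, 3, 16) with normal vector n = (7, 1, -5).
d = n·P = (7)(4) + (1)(3) + (-5)(16) = -49
Plane: 7x + y - 5z = -49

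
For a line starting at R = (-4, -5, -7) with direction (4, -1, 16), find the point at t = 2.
P(2) = (-4 + 4(2), -5 + (-1)(2), -7 + 16(2)) = (4, -7, 25)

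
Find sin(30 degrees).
sin(30 degrees) = 1/2
Decimal approximation: 0.5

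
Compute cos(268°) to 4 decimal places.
cos(268 degrees) = -0.0349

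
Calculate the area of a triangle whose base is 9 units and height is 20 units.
Area = (1/2) * base * height
Area = (1/2) * 9 * 20
Area = 90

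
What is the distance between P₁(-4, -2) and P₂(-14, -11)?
Using the distance formula: d = sqrt((x₂-x₁)² + (y₂-y₁)²)
dx = (-14) - (-4) = -10
dy = (-11) - (-2) = -9
d = sqrt((-10)² + (-9)²) = sqrt(100 + 81) = sqrt(181) = 13.45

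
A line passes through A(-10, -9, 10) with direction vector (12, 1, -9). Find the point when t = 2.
P(2) = (-10 + 12(2), -9 + 1(2), 10 + (-9)(2)) = (14, -7, -8)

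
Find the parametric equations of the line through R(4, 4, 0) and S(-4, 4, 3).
Direction vector d = S - R = (-8, 0, 3)
x = 4 - 8t, y = 4, z = 0 + 3t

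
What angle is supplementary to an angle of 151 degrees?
Supplementary angles sum to 180 degrees.
Other angle = 180 - 151
Other angle = 29 degrees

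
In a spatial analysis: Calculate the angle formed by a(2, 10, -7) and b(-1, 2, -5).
a·b = 53, |a|² = 153, |b|² = 30
cos θ = 53/√4590 ≈ 0.7823
θ ≈ 38.53°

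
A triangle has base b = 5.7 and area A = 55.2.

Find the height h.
A = ½bh  →  h = 2A/b
h = 2·55.2/5.7 = 19.37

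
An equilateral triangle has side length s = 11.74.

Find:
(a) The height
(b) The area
(a) Height h = s·√3/2 = 11.74·√3/2 = 10.17
(b) Area = (√3/4)·s² = (√3/4)·11.74² = (√3/4)·137.828 = 59.68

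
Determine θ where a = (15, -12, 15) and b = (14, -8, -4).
a·b = 246, |a|² = 594, |b|² = 276
cos θ = 246/√163944 ≈ 0.6076
θ ≈ 52.59°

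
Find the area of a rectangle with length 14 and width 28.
Area = length * width
Area = 14 * 28
Area = 392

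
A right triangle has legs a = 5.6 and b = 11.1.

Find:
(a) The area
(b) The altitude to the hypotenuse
(a) Area = ½ab = ½·5.6·11.1 = 31.08
(b) Hypotenuse c = √(5.6² + 11.1²) = √154.57 = 12.4326
    Area = ½·c·h_c  →  h_c = 2·Area/c = 2·31.08/12.4326 = 5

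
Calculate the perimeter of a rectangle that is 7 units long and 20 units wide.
Perimeter = 2 * (length + width)
Perimeter = 2 * (7 + 20)
Perimeter = 2 * 27
Perimeter = 54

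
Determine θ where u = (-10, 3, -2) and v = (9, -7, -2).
u·v = -107, |u|² = 113, |v|² = 134
cos θ = -107/√15142 ≈ -0.8695
θ ≈ 150.4°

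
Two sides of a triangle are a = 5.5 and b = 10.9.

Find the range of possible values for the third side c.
By the triangle inequality: |a - b| < c < a + b
|5.5 - 10.9| < c < 5.5 + 10.9
5.4 < c < 16.4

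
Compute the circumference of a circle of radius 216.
Circumference = 2 * pi * r
Circumference = 2 * pi * 216
Circumference = 1357.17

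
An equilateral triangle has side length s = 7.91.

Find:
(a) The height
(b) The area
(a) Height h = s·√3/2 = 7.91·√3/2 = 6.85
(b) Area = (√3/4)·s² = (√3/4)·7.91² = (√3/4)·62.5681 = 27.09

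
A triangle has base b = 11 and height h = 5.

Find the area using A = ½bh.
A = ½·11·5 = 27.5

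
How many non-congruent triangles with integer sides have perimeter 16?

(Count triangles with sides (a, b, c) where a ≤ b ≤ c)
With a ≤ b ≤ c and a + b + c = 16, the triangle inequality a + b > c gives c < 16/2, so c ≤ 7.
Iterate a from 1 to ⌊p/3⌋ = 5; for each a, b ranges from a to ⌊(p−a)/2⌋ with c = p − a − b, keeping only c ≥ b.
Triples: (2, 7, 7), (3, 6, 7), (4, 5, 7), …
Count = 5 triangles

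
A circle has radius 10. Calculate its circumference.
Circumference = 2 * pi * r
Circumference = 2 * pi * 10
Circumference = 62.83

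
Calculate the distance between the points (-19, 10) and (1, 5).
Using the distance formula: d = sqrt((x₂-x₁)² + (y₂-y₁)²)
dx = 1 - (-19) = 20
dy = 5 - 10 = -5
d = sqrt(20² + (-5)²) = sqrt(400 + 25) = sqrt(425) = 20.62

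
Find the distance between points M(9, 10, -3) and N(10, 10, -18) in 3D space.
d = √[(1)² + (0)² + (-15)²] = √226 = 15.03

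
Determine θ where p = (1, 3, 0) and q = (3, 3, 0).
p·q = 12, |p|² = 10, |q|² = 18
cos θ = 12/√180 ≈ 0.8944
θ ≈ 26.57°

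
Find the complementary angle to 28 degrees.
Complementary angles sum to 90 degrees.
Other angle = 90 - 28
Other angle = 62 degrees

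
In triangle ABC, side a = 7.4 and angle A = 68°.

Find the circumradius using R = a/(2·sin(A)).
R = a/(2·sin(A)) = 7.4/(2·sin(68°))
R = 7.4/(2·0.927184) = 7.4/1.854368 = 3.991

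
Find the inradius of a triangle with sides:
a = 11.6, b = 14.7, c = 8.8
s = (a+b+c)/2 = (11.6+14.7+8.8)/2 = 17.55
Area = √(s(s-a)(s-b)(s-c)) = √(17.55·5.95·2.85·8.75) = 51.0298
r = Area/s = 51.0298/17.55 = 2.908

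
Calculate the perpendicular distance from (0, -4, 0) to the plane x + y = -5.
d = |1(0) + 1(-4) + 0(0) - (-5)| / √(1² + 1² + 0²) = 1/√2 = 0.7071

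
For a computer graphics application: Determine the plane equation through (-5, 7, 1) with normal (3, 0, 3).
d = n·P = (3)(-5) + (0)(7) + (3)(1) = -12
Plane: 3x + 3z = -12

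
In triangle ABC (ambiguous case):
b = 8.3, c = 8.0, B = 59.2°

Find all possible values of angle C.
sin(C)/c = sin(B)/b  →  sin(C) = c·sin(B)/b = 8.0·sin(59.2°)/8.3 = 0.827913
C₁ = arcsin(0.827913) = 55.88°,  C₂ = 180° - C₁ = 124.12°
Check C₂: A = 180° - 59.2° - 124.12° = -3.32° ≤ 0, rejected
C = 55.88° (one solution)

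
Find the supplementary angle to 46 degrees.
Supplementary angles sum to 180 degrees.
Other angle = 180 - 46
Other angle = 134 degrees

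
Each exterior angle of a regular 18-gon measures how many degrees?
Exterior angle of a regular n-gon = 360/n
Exterior angle = 360/18
Exterior angle = 20 degrees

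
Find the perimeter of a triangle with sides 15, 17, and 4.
Perimeter = sum of all sides
Perimeter = 15 + 17 + 4
Perimeter = 36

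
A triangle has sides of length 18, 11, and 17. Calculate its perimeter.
Perimeter = sum of all sides
Perimeter = 18 + 11 + 17
Perimeter = 46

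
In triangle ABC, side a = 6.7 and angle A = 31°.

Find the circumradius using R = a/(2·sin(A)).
R = a/(2·sin(A)) = 6.7/(2·sin(31°))
R = 6.7/(2·0.515038) = 6.7/1.030076 = 6.504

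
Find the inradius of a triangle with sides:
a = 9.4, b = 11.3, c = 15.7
s = (a+b+c)/2 = (9.4+11.3+15.7)/2 = 18.2
Area = √(s(s-a)(s-b)(s-c)) = √(18.2·8.8·6.9·2.5) = 52.562
r = Area/s = 52.562/18.2 = 2.888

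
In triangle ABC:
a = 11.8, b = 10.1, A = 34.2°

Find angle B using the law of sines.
sin(B)/b = sin(A)/a
sin(B) = b·sin(A)/a = 10.1·sin(34.2°)/11.8 = 0.481105
B = arcsin(0.481105) = 28.76°  (b ≤ a, so B ≤ A and the acute solution is unique)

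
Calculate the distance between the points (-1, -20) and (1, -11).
Using the distance formula: d = sqrt((x₂-x₁)² + (y₂-y₁)²)
dx = 1 - (-1) = 2
dy = (-11) - (-20) = 9
d = sqrt(2² + 9²) = sqrt(4 + 81) = sqrt(85) = 9.22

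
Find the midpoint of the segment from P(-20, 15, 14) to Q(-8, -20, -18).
Midpoint = ((-20-8)/2, (15-20)/2, (14-18)/2) = (-14, -2.5, -2)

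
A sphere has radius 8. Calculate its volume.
Volume = (4/3) * pi * r³
Volume = (4/3) * pi * 8³
Volume = (4/3) * pi * 512
Volume = 2144.66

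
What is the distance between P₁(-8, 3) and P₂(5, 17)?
Using the distance formula: d = sqrt((x₂-x₁)² + (y₂-y₁)²)
dx = 5 - (-8) = 13
dy = 17 - 3 = 14
d = sqrt(13² + 14²) = sqrt(169 + 196) = sqrt(365) = 19.10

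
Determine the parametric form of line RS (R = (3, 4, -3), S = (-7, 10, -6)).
Direction vector d = S - R = (-10, 6, -3)
x = 3 - 10t, y = 4 + 6t, z = -3 - 3t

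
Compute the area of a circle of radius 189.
Area = pi * r²
Area = pi * 189²
Area = pi * 35721
Area = 112220.83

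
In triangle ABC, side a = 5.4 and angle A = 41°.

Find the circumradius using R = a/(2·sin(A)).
R = a/(2·sin(A)) = 5.4/(2·sin(41°))
R = 5.4/(2·0.656059) = 5.4/1.312118 = 4.115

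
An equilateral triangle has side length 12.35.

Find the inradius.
For an equilateral triangle, r = s/(2√3) where s is the side.
r = 12.35/(2√3) = 12.35/3.464102 = 3.565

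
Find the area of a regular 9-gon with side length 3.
For a regular 9-gon with side length s = 3:
Apothem a = s / (2*tan(pi/9)) = 3 / (2*tan(pi/9)) ≈ 4.1212
Perimeter P = 9 * 3 = 27
Area = (1/2) * P * a = (1/2) * 27 * 4.1212 = 55.64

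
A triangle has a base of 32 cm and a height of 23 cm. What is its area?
Area = (1/2) * base * height
Area = (1/2) * 32 * 23
Area = 368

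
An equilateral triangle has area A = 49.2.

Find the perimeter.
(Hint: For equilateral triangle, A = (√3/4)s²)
A = (√3/4)s²  →  s² = 4A/√3 = 4·49.2/√3 = 113.623
s = 10.6594
Perimeter = 3s = 31.98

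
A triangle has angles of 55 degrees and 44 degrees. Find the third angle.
Sum of angles in a triangle = 180 degrees
Third angle = 180 - 55 - 44
Third angle = 81 degrees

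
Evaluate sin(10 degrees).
sin(10 degrees) = 0.1736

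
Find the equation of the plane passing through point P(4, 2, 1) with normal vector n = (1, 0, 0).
d = n·P = (1)(4) + (0)(2) + (0)(1) = 4
Plane: x = 4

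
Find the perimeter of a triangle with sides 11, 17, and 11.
Perimeter = sum of all sides
Perimeter = 11 + 17 + 11
Perimeter = 39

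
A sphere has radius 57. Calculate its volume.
Volume = (4/3) * pi * r³
Volume = (4/3) * pi * 57³
Volume = (4/3) * pi * 185193
Volume = 775734.62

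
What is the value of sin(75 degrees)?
sin(75 degrees) = 0.9659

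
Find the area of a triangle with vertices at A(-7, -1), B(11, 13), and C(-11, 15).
Using the coordinate formula: Area = (1/2)|x₁(y₂-y₃) + x₂(y₃-y₁) + x₃(y₁-y₂)|
Area = (1/2)|(-7)(13-15) + 11(15-(-1)) + (-11)((-1)-13)|
Area = (1/2)|(-7)*(-2) + 11*16 + (-11)*(-14)|
Area = (1/2)|14 + 176 + 154|
Area = (1/2)*344 = 172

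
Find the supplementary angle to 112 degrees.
Supplementary angles sum to 180 degrees.
Other angle = 180 - 112
Other angle = 68 degrees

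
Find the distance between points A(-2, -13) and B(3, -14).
Using the distance formula: d = sqrt((x₂-x₁)² + (y₂-y₁)²)
dx = 3 - (-2) = 5
dy = (-14) - (-13) = -1
d = sqrt(5² + (-1)²) = sqrt(25 + 1) = sqrt(26) = 5.10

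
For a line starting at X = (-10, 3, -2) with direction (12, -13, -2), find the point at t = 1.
P(1) = (-10 + 12(1), 3 + (-13)(1), -2 + (-2)(1)) = (2, -10, -4)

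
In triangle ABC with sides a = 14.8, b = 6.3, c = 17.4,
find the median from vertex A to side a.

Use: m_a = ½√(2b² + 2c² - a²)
m_a = ½√(2·6.3² + 2·17.4² - 14.8²)
m_a = ½√(79.38 + 605.52 - 219.04) = ½√465.86 = 10.79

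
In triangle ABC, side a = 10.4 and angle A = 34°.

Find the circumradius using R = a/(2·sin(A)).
R = a/(2·sin(A)) = 10.4/(2·sin(34°))
R = 10.4/(2·0.559193) = 10.4/1.118386 = 9.299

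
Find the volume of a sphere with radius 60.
Volume = (4/3) * pi * r³
Volume = (4/3) * pi * 60³
Volume = (4/3) * pi * 216000
Volume = 904778.68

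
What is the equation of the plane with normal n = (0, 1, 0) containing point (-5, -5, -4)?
d = n·P = (0)(-5) + (1)(-5) + (0)(-4) = -5
Plane: y = -5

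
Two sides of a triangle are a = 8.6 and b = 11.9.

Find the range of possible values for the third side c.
By the triangle inequality: |a - b| < c < a + b
|8.6 - 11.9| < c < 8.6 + 11.9
3.3 < c < 20.5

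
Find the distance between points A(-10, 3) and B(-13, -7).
Using the distance formula: d = sqrt((x₂-x₁)² + (y₂-y₁)²)
dx = (-13) - (-10) = -3
dy = (-7) - 3 = -10
d = sqrt((-3)² + (-10)²) = sqrt(9 + 100) = sqrt(109) = 10.44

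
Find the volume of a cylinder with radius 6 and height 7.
Volume = pi * r² * h
Volume = pi * 6² * 7
Volume = pi * 36 * 7
Volume = pi * 252
Volume = 791.68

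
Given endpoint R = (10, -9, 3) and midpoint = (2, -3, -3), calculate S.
S = (2×2 - 10, 2×(-3) - (-9), 2×(-3) - 3) = (-6, 3, -9)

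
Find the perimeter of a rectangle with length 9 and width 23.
Perimeter = 2 * (length + width)
Perimeter = 2 * (9 + 23)
Perimeter = 2 * 32
Perimeter = 64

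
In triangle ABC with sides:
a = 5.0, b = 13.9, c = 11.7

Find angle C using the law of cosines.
cos(C) = (a² + b² - c²)/(2ab)
cos(C) = (5.0² + 13.9² - 11.7²)/(2·5.0·13.9) = 81.32/139 = 0.585036
C = arccos(0.585036) = 54.19°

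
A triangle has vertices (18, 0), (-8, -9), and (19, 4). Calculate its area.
Using the coordinate formula: Area = (1/2)|x₁(y₂-y₃) + x₂(y₃-y₁) + x₃(y₁-y₂)|
Area = (1/2)|18((-9)-4) + (-8)(4-0) + 19(0-(-9))|
Area = (1/2)|18*(-13) + (-8)*4 + 19*9|
Area = (1/2)|(-234) + (-32) + 171|
Area = (1/2)*95 = 47.50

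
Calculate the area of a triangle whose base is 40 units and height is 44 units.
Area = (1/2) * base * height
Area = (1/2) * 40 * 44
Area = 880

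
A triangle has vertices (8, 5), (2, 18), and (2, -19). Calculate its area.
Using the coordinate formula: Area = (1/2)|x₁(y₂-y₃) + x₂(y₃-y₁) + x₃(y₁-y₂)|
Area = (1/2)|8(18-(-19)) + 2((-19)-5) + 2(5-18)|
Area = (1/2)|8*37 + 2*(-24) + 2*(-13)|
Area = (1/2)|296 + (-48) + (-26)|
Area = (1/2)*222 = 111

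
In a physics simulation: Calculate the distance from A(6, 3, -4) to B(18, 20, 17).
d = √[(12)² + (17)² + (21)²] = √874 = 29.56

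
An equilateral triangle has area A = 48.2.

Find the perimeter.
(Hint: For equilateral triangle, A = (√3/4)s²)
A = (√3/4)s²  →  s² = 4A/√3 = 4·48.2/√3 = 111.313
s = 10.5505
Perimeter = 3s = 31.65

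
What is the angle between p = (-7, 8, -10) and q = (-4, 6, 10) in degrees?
p·q = -24, |p|² = 213, |q|² = 152
cos θ = -24/√32376 ≈ -0.1334
θ ≈ 97.67°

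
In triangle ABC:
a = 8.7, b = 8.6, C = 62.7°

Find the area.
Using A = ½ab·sin(C):
A = ½·8.7·8.6·sin(62.7°) = ½·74.82·0.888617 = 33.24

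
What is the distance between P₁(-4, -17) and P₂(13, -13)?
Using the distance formula: d = sqrt((x₂-x₁)² + (y₂-y₁)²)
dx = 13 - (-4) = 17
dy = (-13) - (-17) = 4
d = sqrt(17² + 4²) = sqrt(289 + 16) = sqrt(305) = 17.46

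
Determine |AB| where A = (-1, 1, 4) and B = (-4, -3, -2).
d = √[(-3)² + (-4)² + (-6)²] = √61 = 7.81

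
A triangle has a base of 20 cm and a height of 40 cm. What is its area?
Area = (1/2) * base * height
Area = (1/2) * 20 * 40
Area = 400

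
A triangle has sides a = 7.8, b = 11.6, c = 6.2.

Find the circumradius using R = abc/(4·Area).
s = (a+b+c)/2 = 12.8
Area = √(s(s-a)(s-b)(s-c)) = √(12.8·5·1.2·6.6) = 22.514
R = abc/(4·Area) = (7.8·11.6·6.2)/(4·22.514) = 560.976/90.056 = 6.229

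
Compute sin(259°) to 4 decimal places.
sin(259 degrees) = -0.9816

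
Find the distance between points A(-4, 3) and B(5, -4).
Using the distance formula: d = sqrt((x₂-x₁)² + (y₂-y₁)²)
dx = 5 - (-4) = 9
dy = (-4) - 3 = -7
d = sqrt(9² + (-7)²) = sqrt(81 + 49) = sqrt(130) = 11.40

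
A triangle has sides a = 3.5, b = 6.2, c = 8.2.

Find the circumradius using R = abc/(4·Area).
s = (a+b+c)/2 = 8.95
Area = √(s(s-a)(s-b)(s-c)) = √(8.95·5.45·2.75·0.75) = 10.0301
R = abc/(4·Area) = (3.5·6.2·8.2)/(4·10.0301) = 177.94/40.1204 = 4.435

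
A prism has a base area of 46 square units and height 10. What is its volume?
Volume = base area * height
Volume = 46 * 10
Volume = 460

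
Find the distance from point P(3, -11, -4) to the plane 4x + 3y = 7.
d = |4(3) + 3(-11) + 0(-4) - (7)| / √(4² + 3² + 0²) = 28/√25 = 5.6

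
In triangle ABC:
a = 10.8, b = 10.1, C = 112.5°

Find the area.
Using A = ½ab·sin(C):
A = ½·10.8·10.1·sin(112.5°) = ½·109.08·0.923880 = 50.39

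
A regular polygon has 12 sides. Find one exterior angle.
Exterior angle of a regular n-gon = 360/n
Exterior angle = 360/12
Exterior angle = 30 degrees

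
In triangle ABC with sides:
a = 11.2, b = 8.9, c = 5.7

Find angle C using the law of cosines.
cos(C) = (a² + b² - c²)/(2ab)
cos(C) = (11.2² + 8.9² - 5.7²)/(2·11.2·8.9) = 172.16/199.36 = 0.863563
C = arccos(0.863563) = 30.28°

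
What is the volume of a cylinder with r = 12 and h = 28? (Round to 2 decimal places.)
Volume = pi * r² * h
Volume = pi * 12² * 28
Volume = pi * 144 * 28
Volume = pi * 4032
Volume = 12666.90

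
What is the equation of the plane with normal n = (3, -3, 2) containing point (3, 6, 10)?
d = n·P = (3)(3) + (-3)(6) + (2)(10) = 11
Plane: 3x - 3y + 2z = 11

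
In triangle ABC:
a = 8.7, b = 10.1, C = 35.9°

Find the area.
Using A = ½ab·sin(C):
A = ½·8.7·10.1·sin(35.9°) = ½·87.87·0.586372 = 25.76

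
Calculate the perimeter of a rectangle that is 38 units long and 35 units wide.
Perimeter = 2 * (length + width)
Perimeter = 2 * (38 + 35)
Perimeter = 2 * 73
Perimeter = 146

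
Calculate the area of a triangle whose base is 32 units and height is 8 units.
Area = (1/2) * base * height
Area = (1/2) * 32 * 8
Area = 128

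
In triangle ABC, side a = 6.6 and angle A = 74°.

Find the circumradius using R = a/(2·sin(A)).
R = a/(2·sin(A)) = 6.6/(2·sin(74°))
R = 6.6/(2·0.961262) = 6.6/1.922523 = 3.433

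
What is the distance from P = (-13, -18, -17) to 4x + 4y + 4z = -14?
d = |4(-13) + 4(-18) + 4(-17) - (-14)| / √(4² + 4² + 4²) = 178/√48 = 25.69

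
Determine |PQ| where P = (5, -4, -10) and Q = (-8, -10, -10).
d = √[(-13)² + (-6)² + (0)²] = √205 = 14.32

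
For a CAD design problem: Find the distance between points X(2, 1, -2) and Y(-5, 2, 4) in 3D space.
d = √[(-7)² + (1)² + (6)²] = √86 = 9.274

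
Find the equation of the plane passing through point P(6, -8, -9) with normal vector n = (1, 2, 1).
d = n·P = (1)(6) + (2)(-8) + (1)(-9) = -19
Plane: x + 2y + z = -19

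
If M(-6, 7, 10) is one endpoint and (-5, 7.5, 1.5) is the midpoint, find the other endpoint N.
N = (2×(-5) - (-6), 2×7.5 - 7, 2×1.5 - 10) = (-4, 8, -7)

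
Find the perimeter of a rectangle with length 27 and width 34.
Perimeter = 2 * (length + width)
Perimeter = 2 * (27 + 34)
Perimeter = 2 * 61
Perimeter = 122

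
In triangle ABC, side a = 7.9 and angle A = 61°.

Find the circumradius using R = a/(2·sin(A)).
R = a/(2·sin(A)) = 7.9/(2·sin(61°))
R = 7.9/(2·0.874620) = 7.9/1.749239 = 4.516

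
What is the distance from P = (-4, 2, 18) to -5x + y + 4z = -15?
d = |(-5)(-4) + 1(2) + 4(18) - (-15)| / √((-5)² + 1² + 4²) = 109/√42 = 16.82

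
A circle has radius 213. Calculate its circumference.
Circumference = 2 * pi * r
Circumference = 2 * pi * 213
Circumference = 1338.32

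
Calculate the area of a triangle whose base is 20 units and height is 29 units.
Area = (1/2) * base * height
Area = (1/2) * 20 * 29
Area = 290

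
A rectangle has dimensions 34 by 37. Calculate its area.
Area = length * width
Area = 34 * 37
Area = 1258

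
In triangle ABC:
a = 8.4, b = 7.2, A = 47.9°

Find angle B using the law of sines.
sin(B)/b = sin(A)/a
sin(B) = b·sin(A)/a = 7.2·sin(47.9°)/8.4 = 0.635979
B = arcsin(0.635979) = 39.49°  (b ≤ a, so B ≤ A and the acute solution is unique)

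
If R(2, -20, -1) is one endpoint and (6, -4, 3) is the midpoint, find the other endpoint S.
S = (2×6 - 2, 2×(-4) - (-20), 2×3 - (-1)) = (10, 12, 7)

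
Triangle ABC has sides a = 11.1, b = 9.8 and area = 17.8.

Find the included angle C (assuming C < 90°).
Area = ½ab·sin(C)  →  sin(C) = 2·Area/(ab)
sin(C) = 2·17.8/(11.1·9.8) = 0.327266
C = arcsin(0.327266) = 19.1°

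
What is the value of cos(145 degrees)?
cos(145 degrees) = -0.8192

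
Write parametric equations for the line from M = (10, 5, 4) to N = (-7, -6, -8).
Direction vector d = N - M = (-17, -11, -12)
x = 10 - 17t, y = 5 - 11t, z = 4 - 12t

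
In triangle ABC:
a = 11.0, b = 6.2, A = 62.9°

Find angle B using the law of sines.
sin(B)/b = sin(A)/a
sin(B) = b·sin(A)/a = 6.2·sin(62.9°)/11.0 = 0.501756
B = arcsin(0.501756) = 30.12°  (b ≤ a, so B ≤ A and the acute solution is unique)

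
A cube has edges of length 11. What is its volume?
Volume = s³
Volume = 11³
Volume = 1331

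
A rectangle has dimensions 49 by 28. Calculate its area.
Area = length * width
Area = 49 * 28
Area = 1372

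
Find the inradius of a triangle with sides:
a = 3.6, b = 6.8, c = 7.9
s = (a+b+c)/2 = (3.6+6.8+7.9)/2 = 9.15
Area = √(s(s-a)(s-b)(s-c)) = √(9.15·5.55·2.35·1.25) = 12.2137
r = Area/s = 12.2137/9.15 = 1.335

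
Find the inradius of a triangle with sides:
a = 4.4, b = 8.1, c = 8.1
s = (a+b+c)/2 = (4.4+8.1+8.1)/2 = 10.3
Area = √(s(s-a)(s-b)(s-c)) = √(10.3·5.9·2.2·2.2) = 17.1501
r = Area/s = 17.1501/10.3 = 1.665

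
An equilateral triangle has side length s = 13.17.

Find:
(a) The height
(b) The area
(a) Height h = s·√3/2 = 13.17·√3/2 = 11.41
(b) Area = (√3/4)·s² = (√3/4)·13.17² = (√3/4)·173.449 = 75.11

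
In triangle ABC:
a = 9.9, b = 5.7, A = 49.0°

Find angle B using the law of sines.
sin(B)/b = sin(A)/a
sin(B) = b·sin(A)/a = 5.7·sin(49.0°)/9.9 = 0.434530
B = arcsin(0.434530) = 25.76°  (b ≤ a, so B ≤ A and the acute solution is unique)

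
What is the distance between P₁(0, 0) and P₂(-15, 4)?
Using the distance formula: d = sqrt((x₂-x₁)² + (y₂-y₁)²)
dx = (-15) - 0 = -15
dy = 4 - 0 = 4
d = sqrt((-15)² + 4²) = sqrt(225 + 16) = sqrt(241) = 15.52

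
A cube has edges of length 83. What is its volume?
Volume = s³
Volume = 83³
Volume = 571787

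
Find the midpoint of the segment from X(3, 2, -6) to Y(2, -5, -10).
Midpoint = ((3+2)/2, (2-5)/2, (-6-10)/2) = (2.5, -1.5, -8)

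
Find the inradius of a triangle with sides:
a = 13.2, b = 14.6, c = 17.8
s = (a+b+c)/2 = (13.2+14.6+17.8)/2 = 22.8
Area = √(s(s-a)(s-b)(s-c)) = √(22.8·9.6·8.2·5) = 94.7316
r = Area/s = 94.7316/22.8 = 4.155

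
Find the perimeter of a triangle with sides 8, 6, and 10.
Perimeter = sum of all sides
Perimeter = 8 + 6 + 10
Perimeter = 24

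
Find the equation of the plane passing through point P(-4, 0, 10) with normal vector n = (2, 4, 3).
d = n·P = (2)(-4) + (4)(0) + (3)(10) = 22
Plane: 2x + 4y + 3z = 22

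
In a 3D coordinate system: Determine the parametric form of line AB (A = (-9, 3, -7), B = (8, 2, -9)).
Direction vector d = B - A = (17, -1, -2)
x = -9 + 17t, y = 3 - t, z = -7 - 2t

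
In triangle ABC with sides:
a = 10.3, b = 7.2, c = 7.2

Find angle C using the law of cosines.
cos(C) = (a² + b² - c²)/(2ab)
cos(C) = (10.3² + 7.2² - 7.2²)/(2·10.3·7.2) = 106.09/148.32 = 0.715278
C = arccos(0.715278) = 44.33°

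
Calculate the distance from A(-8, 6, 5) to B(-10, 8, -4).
d = √[(-2)² + (2)² + (-9)²] = √89 = 9.434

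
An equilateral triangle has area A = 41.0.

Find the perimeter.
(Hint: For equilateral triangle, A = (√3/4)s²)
A = (√3/4)s²  →  s² = 4A/√3 = 4·41.0/√3 = 94.6854
s = 9.73064
Perimeter = 3s = 29.19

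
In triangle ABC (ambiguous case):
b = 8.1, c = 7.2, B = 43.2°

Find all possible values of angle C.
sin(C)/c = sin(B)/b  →  sin(C) = c·sin(B)/b = 7.2·sin(43.2°)/8.1 = 0.608486
C₁ = arcsin(0.608486) = 37.48°,  C₂ = 180° - C₁ = 142.52°
Check C₂: A = 180° - 43.2° - 142.52° = -5.72° ≤ 0, rejected
C = 37.48° (one solution)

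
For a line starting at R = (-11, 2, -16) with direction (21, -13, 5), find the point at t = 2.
P(2) = (-11 + 21(2), 2 + (-13)(2), -16 + 5(2)) = (31, -24, -6)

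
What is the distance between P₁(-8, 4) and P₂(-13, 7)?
Using the distance formula: d = sqrt((x₂-x₁)² + (y₂-y₁)²)
dx = (-13) - (-8) = -5
dy = 7 - 4 = 3
d = sqrt((-5)² + 3²) = sqrt(25 + 9) = sqrt(34) = 5.83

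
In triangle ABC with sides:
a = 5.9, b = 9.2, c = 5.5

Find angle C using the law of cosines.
cos(C) = (a² + b² - c²)/(2ab)
cos(C) = (5.9² + 9.2² - 5.5²)/(2·5.9·9.2) = 89.2/108.56 = 0.821665
C = arccos(0.821665) = 34.75°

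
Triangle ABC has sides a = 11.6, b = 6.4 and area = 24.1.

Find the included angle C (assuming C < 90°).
Area = ½ab·sin(C)  →  sin(C) = 2·Area/(ab)
sin(C) = 2·24.1/(11.6·6.4) = 0.649246
C = arcsin(0.649246) = 40.48°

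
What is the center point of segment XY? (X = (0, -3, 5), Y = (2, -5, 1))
Midpoint = ((0+2)/2, (-3-5)/2, (5+1)/2) = (1, -4, 3)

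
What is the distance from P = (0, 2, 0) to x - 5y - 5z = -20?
d = |1(0) + (-5)(2) + (-5)(0) - (-20)| / √(1² + (-5)² + (-5)²) = 10/√51 = 1.4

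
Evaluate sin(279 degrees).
sin(279 degrees) = -0.9877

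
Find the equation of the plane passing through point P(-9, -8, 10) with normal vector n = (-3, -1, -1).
d = n·P = (-3)(-9) + (-1)(-8) + (-1)(10) = 25
Plane: -3x - y - z = 25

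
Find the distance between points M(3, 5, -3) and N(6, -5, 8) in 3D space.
d = √[(3)² + (-10)² + (11)²] = √230 = 15.17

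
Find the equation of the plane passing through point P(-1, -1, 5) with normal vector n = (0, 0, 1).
d = n·P = (0)(-1) + (0)(-1) + (1)(5) = 5
Plane: z = 5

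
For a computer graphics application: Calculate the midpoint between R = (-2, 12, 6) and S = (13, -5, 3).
Midpoint = ((-2+13)/2, (12-5)/2, (6+3)/2) = (5.5, 3.5, 4.5)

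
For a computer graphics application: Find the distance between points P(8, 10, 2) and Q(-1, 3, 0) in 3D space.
d = √[(-9)² + (-7)² + (-2)²] = √134 = 11.58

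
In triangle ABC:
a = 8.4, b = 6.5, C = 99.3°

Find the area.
Using A = ½ab·sin(C):
A = ½·8.4·6.5·sin(99.3°) = ½·54.6·0.986856 = 26.94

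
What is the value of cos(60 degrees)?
cos(60 degrees) = 1/2
Decimal approximation: 0.5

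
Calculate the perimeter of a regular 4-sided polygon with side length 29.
Perimeter = number of sides * side length
Perimeter = 4 * 29
Perimeter = 116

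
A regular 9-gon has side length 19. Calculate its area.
For a regular 9-gon with side length s = 19:
Apothem a = s / (2*tan(pi/9)) = 19 / (2*tan(pi/9)) ≈ 26.101
Perimeter P = 9 * 19 = 171
Area = (1/2) * P * a = (1/2) * 171 * 26.101 = 2231.64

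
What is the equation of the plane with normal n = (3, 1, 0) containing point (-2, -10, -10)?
d = n·P = (3)(-2) + (1)(-10) + (0)(-10) = -16
Plane: 3x + y = -16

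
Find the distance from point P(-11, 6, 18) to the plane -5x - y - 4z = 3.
d = |(-5)(-11) + (-1)(6) + (-4)(18) - (3)| / √((-5)² + (-1)² + (-4)²) = 26/√42 = 4.012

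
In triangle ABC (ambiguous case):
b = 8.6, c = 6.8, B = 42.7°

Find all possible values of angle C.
sin(C)/c = sin(B)/b  →  sin(C) = c·sin(B)/b = 6.8·sin(42.7°)/8.6 = 0.536219
C₁ = arcsin(0.536219) = 32.43°,  C₂ = 180° - C₁ = 147.57°
Check C₂: A = 180° - 42.7° - 147.57° = -10.27° ≤ 0, rejected
C = 32.43° (one solution)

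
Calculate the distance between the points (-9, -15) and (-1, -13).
Using the distance formula: d = sqrt((x₂-x₁)² + (y₂-y₁)²)
dx = (-1) - (-9) = 8
dy = (-13) - (-15) = 2
d = sqrt(8² + 2²) = sqrt(64 + 4) = sqrt(68) = 8.25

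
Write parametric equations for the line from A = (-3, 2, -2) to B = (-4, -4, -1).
Direction vector d = B - A = (-1, -6, 1)
x = -3 - t, y = 2 - 6t, z = -2 + t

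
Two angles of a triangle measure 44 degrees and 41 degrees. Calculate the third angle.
Sum of angles in a triangle = 180 degrees
Third angle = 180 - 44 - 41
Third angle = 95 degrees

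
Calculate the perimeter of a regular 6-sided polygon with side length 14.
Perimeter = number of sides * side length
Perimeter = 6 * 14
Perimeter = 84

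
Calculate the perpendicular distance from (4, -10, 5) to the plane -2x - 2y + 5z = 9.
d = |(-2)(4) + (-2)(-10) + 5(5) - (9)| / √((-2)² + (-2)² + 5²) = 28/√33 = 4.874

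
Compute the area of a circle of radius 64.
Area = pi * r²
Area = pi * 64²
Area = pi * 4096
Area = 12867.96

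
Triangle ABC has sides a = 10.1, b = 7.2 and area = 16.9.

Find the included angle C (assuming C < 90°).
Area = ½ab·sin(C)  →  sin(C) = 2·Area/(ab)
sin(C) = 2·16.9/(10.1·7.2) = 0.464796
C = arcsin(0.464796) = 27.7°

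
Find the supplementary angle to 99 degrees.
Supplementary angles sum to 180 degrees.
Other angle = 180 - 99
Other angle = 81 degrees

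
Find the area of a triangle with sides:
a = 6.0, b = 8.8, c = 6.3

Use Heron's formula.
s = (a+b+c)/2 = (6.0+8.8+6.3)/2 = 10.55
A = √(s(s-a)(s-b)(s-c)) = √(10.55·4.55·1.75·4.25)
A = √357.019 = 18.89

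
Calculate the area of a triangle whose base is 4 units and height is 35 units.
Area = (1/2) * base * height
Area = (1/2) * 4 * 35
Area = 70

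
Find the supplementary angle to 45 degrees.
Supplementary angles sum to 180 degrees.
Other angle = 180 - 45
Other angle = 135 degrees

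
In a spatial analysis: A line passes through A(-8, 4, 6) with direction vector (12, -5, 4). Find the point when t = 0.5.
P(0.5) = (-8 + 12(0.5), 4 + (-5)(0.5), 6 + 4(0.5)) = (-2, 1.5, 8)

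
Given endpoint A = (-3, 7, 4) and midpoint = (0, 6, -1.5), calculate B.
B = (2×0 - (-3), 2×6 - 7, 2×(-1.5) - 4) = (3, 5, -7)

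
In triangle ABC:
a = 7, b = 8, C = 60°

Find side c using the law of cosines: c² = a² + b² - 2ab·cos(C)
c² = 7² + 8² - 2·7·8·cos(60°)
c² = 49 + 64 - 112·0.5000 = 57
c = √57 = 7.55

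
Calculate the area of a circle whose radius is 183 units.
Area = pi * r²
Area = pi * 183²
Area = pi * 33489
Area = 105208.80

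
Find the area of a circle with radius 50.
Area = pi * r²
Area = pi * 50²
Area = pi * 2500
Area = 7853.98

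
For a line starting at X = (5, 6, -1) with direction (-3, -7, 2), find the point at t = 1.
P(1) = (5 + (-3)(1), 6 + (-7)(1), -1 + 2(1)) = (2, -1, 1)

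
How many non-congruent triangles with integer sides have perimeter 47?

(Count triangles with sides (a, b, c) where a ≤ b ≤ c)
With a ≤ b ≤ c and a + b + c = 47, the triangle inequality a + b > c gives c < 47/2, so c ≤ 23.
Iterate a from 1 to ⌊p/3⌋ = 15; for each a, b ranges from a to ⌊(p−a)/2⌋ with c = p − a − b, keeping only c ≥ b.
Triples: (1, 23, 23), (2, 22, 23), (3, 21, 23), …
Count = 52 triangles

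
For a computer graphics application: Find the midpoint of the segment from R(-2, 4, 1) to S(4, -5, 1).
Midpoint = ((-2+4)/2, (4-5)/2, (1+1)/2) = (1, -0.5, 1)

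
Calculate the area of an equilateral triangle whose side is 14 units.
Area = (sqrt(3)/4) * s²
Area = (sqrt(3)/4) * 14²
Area = (sqrt(3)/4) * 196
Area = 84.87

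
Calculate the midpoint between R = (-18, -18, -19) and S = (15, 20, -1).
Midpoint = ((-18+15)/2, (-18+20)/2, (-19-1)/2) = (-1.5, 1, -10)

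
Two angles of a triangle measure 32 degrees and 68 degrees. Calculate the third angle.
Sum of angles in a triangle = 180 degrees
Third angle = 180 - 32 - 68
Third angle = 80 degrees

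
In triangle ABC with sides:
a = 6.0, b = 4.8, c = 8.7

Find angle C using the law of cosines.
cos(C) = (a² + b² - c²)/(2ab)
cos(C) = (6.0² + 4.8² - 8.7²)/(2·6.0·4.8) = -16.65/57.6 = -0.289062
C = arccos(-0.289062) = 106.8°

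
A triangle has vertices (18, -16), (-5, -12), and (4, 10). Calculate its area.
Using the coordinate formula: Area = (1/2)|x₁(y₂-y₃) + x₂(y₃-y₁) + x₃(y₁-y₂)|
Area = (1/2)|18((-12)-10) + (-5)(10-(-16)) + 4((-16)-(-12))|
Area = (1/2)|18*(-22) + (-5)*26 + 4*(-4)|
Area = (1/2)|(-396) + (-130) + (-16)|
Area = (1/2)*542 = 271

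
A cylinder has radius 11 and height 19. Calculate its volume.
Volume = pi * r² * h
Volume = pi * 11² * 19
Volume = pi * 121 * 19
Volume = pi * 2299
Volume = 7222.52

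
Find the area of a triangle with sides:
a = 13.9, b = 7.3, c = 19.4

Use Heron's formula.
s = (a+b+c)/2 = (13.9+7.3+19.4)/2 = 20.3
A = √(s(s-a)(s-b)(s-c)) = √(20.3·6.4·13·0.9)
A = √1520.06 = 38.99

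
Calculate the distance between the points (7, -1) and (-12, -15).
Using the distance formula: d = sqrt((x₂-x₁)² + (y₂-y₁)²)
dx = (-12) - 7 = -19
dy = (-15) - (-1) = -14
d = sqrt((-19)² + (-14)²) = sqrt(361 + 196) = sqrt(557) = 23.60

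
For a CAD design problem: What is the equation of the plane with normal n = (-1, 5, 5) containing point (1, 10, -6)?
d = n·P = (-1)(1) + (5)(10) + (5)(-6) = 19
Plane: -x + 5y + 5z = 19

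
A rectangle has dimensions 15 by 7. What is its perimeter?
Perimeter = 2 * (length + width)
Perimeter = 2 * (15 + 7)
Perimeter = 2 * 22
Perimeter = 44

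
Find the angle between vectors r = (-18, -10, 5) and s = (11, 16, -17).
r·s = -443, |r|² = 449, |s|² = 666
cos θ = -443/√299034 ≈ -0.8101
θ ≈ 144.1°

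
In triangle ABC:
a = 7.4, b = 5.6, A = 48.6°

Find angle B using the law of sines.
sin(B)/b = sin(A)/a
sin(B) = b·sin(A)/a = 5.6·sin(48.6°)/7.4 = 0.567652
B = arcsin(0.567652) = 34.59°  (b ≤ a, so B ≤ A and the acute solution is unique)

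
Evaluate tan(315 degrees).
tan(315 degrees) = -1.0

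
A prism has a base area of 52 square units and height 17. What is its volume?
Volume = base area * height
Volume = 52 * 17
Volume = 884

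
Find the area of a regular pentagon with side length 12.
For a regular 5-gon with side length s = 12:
Apothem a = s / (2*tan(pi/5)) = 12 / (2*tan(pi/5)) ≈ 8.2583
Perimeter P = 5 * 12 = 60
Area = (1/2) * P * a = (1/2) * 60 * 8.2583 = 247.75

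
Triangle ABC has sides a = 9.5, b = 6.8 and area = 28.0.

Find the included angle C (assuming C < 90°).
Area = ½ab·sin(C)  →  sin(C) = 2·Area/(ab)
sin(C) = 2·28.0/(9.5·6.8) = 0.866873
C = arcsin(0.866873) = 60.1°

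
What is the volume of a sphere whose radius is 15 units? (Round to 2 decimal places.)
Volume = (4/3) * pi * r³
Volume = (4/3) * pi * 15³
Volume = (4/3) * pi * 3375
Volume = 14137.17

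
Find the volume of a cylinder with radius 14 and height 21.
Volume = pi * r² * h
Volume = pi * 14² * 21
Volume = pi * 196 * 21
Volume = pi * 4116
Volume = 12930.80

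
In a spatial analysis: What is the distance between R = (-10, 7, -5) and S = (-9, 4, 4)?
d = √[(1)² + (-3)² + (9)²] = √91 = 9.539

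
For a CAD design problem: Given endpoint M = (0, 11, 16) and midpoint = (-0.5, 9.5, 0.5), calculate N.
N = (2×(-0.5) - 0, 2×9.5 - 11, 2×0.5 - 16) = (-1, 8, -15)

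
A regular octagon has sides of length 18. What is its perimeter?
Perimeter = number of sides * side length
Perimeter = 8 * 18
Perimeter = 144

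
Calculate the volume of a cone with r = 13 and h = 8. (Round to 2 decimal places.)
Volume = (1/3) * pi * r² * h
Volume = (1/3) * pi * 13² * 8
Volume = (1/3) * pi * 169 * 8
Volume = (1/3) * pi * 1352
Volume = 1415.81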